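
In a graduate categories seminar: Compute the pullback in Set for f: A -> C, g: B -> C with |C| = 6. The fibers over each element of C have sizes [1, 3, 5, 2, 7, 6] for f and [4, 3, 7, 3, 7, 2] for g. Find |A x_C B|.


The pullback A x_C B consists of pairs (a, b) with f(a) = g(b).
For each element c in C, the fiber product has |f^-1(c)| * |g^-1(c)| elements.
Summing over C: 1 * 4 + 3 * 3 + 5 * 7 + 2 * 3 + 7 * 7 + 6 * 2
= 4 + 9 + 35 + 6 + 49 + 12 = 115

115


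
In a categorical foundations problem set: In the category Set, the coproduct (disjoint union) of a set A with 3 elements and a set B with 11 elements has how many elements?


In Set, the coproduct A + B is the disjoint union.
|A + B| = |A| + |B| = 3 + 11 = 14

14


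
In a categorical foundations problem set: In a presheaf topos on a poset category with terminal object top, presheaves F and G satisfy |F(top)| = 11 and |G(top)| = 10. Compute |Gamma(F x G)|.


Global sections of a presheaf on a poset with terminal top satisfy
Gamma(H) ~ H(top). Presheaves admit pointwise products, so
(F x G)(top) = F(top) x G(top) (Cartesian product).
|Gamma(F x G)| = |F(top)| * |G(top)| = 11 * 10 = 110.

110


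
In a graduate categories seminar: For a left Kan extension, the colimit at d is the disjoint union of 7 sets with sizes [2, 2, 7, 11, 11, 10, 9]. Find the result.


Pointwise, the left Kan extension (Lan_F H)(d) is the colimit, indexed
by the comma category (F downarrow d), of H composed with the
projection (F downarrow d) -> C. Here that colimit is given
as a coproduct (disjoint union) of sets, so its cardinality is the
sum of the sizes of the summands.
Coproduct of sets with sizes: 2 + 2 + 7 + 11 + 11 + 10 + 9
= 52

52


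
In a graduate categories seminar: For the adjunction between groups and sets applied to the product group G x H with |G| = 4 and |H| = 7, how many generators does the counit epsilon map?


The counit epsilon_K: F(U(K)) -> K of the Free-Forgetful adjunction
maps |K| generators of F(U(K)) into K. For K = G x H (the product group),
|G x H| = |G| * |H|.
Total generators mapped = 4 * 7 = 28.

28


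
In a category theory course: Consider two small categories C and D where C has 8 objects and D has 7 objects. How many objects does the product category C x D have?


The product category C x D has objects that are pairs (c, d).
Number of pairs = |Ob(C)| * |Ob(D)| = 8 * 7 = 56

56


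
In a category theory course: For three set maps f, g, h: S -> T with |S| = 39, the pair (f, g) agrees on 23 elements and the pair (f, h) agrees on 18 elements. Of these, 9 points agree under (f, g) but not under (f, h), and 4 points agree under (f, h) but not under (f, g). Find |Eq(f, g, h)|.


Eq(f, g, h) is the triple-agreement set: points in S where all three
maps take the same value. Using inclusion-exclusion on the pairwise data:
Pair (f, g) agrees on 23 points; pair (f, h) on 18 points.
Points agreeing under (f, g) but not (f, h) = 9; under (f, h) but not (f, g) = 4.
Triple-agreement = agreement-in-(f, g) minus points that agree under (f, g) but not (f, h):
|Eq(f, g, h)| = 23 - 9 = 14
(cross-check via (f, h): 18 - 4 = 14.)

14


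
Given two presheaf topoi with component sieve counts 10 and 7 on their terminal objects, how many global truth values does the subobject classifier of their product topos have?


In a product of presheaf topoi E_1 x E_2, the subobject classifier
is Omega = Omega_1 x Omega_2 (componentwise), so
|Omega(top)| = |Omega_1(top_1)| * |Omega_2(top_2)|.
= 10 * 7 = 70.

70


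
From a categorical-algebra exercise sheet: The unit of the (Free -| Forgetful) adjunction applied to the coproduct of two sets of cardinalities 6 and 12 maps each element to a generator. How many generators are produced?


The unit eta_X: X -> U(F(X)) of the Free-Forgetful adjunction
maps each element of X to a generator of F(X). For X = S + T (disjoint
union in Set), |S + T| = |S| + |T|.
Total mappings = 6 + 12 = 18.

18


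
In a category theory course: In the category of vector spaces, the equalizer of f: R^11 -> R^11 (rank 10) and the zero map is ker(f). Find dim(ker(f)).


The equalizer of f and the zero map is ker(f).
By the rank-nullity theorem: dim(ker(f)) = dim(domain) - rank(f).
dim(ker(f)) = 11 - 10 = 1

1


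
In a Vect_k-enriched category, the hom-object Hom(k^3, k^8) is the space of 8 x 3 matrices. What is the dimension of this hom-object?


In Vect-enriched categories, Hom(k^n, k^m) is the space of m x n matrices.
dim(Hom(k^3, k^8)) = 8 * 3 = 24

24


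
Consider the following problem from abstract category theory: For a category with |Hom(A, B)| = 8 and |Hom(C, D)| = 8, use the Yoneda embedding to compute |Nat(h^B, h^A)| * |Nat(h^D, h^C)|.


By the Yoneda lemma, Nat(h^B, h^A) is isomorphic to Hom(A, B),
so |Nat(h^B, h^A)| = |Hom(A, B)| and |Nat(h^D, h^C)| = |Hom(C, D)|.
|Hom(A, B)| = 8, |Hom(C, D)| = 8.
|Nat(h^B, h^A) x Nat(h^D, h^C)| = 8 * 8 = 64

64


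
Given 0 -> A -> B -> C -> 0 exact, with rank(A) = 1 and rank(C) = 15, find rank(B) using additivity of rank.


For a short exact sequence 0 -> A -> B -> C -> 0,
rank is additive: rank(B) = rank(A) + rank(C).
rank(B) = 1 + 15 = 16

16


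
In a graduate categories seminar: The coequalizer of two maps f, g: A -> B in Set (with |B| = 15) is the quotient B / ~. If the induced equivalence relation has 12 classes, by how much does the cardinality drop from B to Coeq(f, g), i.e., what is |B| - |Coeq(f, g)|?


The coequalizer Coeq(f, g) = B / ~ has one element per equivalence class.
|B| = 15, |Coeq(f, g)| = 12.
|B| - |Coeq(f, g)| = 15 - 12 = 3.

3


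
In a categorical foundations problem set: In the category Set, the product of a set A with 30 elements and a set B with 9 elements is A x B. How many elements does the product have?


In Set, the product A x B is the Cartesian product.
By the universal property, |A x B| = |A| * |B|.
|A x B| = 30 * 9 = 270

270


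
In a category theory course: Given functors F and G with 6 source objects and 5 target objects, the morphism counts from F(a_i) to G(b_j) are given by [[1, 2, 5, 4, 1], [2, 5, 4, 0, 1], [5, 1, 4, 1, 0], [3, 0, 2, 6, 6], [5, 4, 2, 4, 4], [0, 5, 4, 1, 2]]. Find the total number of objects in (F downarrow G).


Objects of (F downarrow G) are triples (a, b, h: F(a)->G(b)).
The count equals the sum of all entries in the hom-matrix.
sum(row 0) = 13
sum(row 1) = 12
sum(row 2) = 11
sum(row 3) = 17
sum(row 4) = 19
sum(row 5) = 12
Grand total = 84

84


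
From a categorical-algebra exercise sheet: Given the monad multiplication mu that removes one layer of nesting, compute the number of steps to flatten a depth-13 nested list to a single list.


Each application of mu: T^2 -> T removes one layer of nesting.
Starting at depth 13 (i.e., T^13(X)), we need to reach T(X).
Number of mu applications = 13 - 1 = 12

12


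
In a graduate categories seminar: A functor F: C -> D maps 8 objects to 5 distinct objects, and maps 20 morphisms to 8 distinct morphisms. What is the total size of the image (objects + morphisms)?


The image of F consists of distinct objects and distinct morphisms.
|Im(F)| on objects = 5
|Im(F)| on morphisms = 8
Total image cardinality = 5 + 8 = 13

13


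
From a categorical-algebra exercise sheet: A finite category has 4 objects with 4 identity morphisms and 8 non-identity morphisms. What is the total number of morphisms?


Each object has an identity morphism, giving 4 identities.
Adding the 8 non-identity morphisms:
Total = 4 + 8 = 12

12


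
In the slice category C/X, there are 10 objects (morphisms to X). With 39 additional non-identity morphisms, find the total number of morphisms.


In the slice category C/X, objects are morphisms to X.
Identity morphisms: 10 (one per object of C/X).
Non-identity morphisms: 39.
Total = 10 + 39 = 49

49


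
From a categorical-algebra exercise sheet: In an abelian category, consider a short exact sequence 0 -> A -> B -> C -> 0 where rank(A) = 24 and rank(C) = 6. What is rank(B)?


For a short exact sequence 0 -> A -> B -> C -> 0,
rank is additive: rank(B) = rank(A) + rank(C).
rank(B) = 24 + 6 = 30

30


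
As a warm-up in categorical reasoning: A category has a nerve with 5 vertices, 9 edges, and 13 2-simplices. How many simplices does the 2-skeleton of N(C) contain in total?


The 2-skeleton of the nerve N(C) consists of simplices in dimensions 0, 1, 2:
  |N(C)_0| = 5 (objects)
  |N(C)_1| = 9 (morphisms)
  |N(C)_2| = 13 (composable pairs)
Total = 5 + 9 + 13 = 27

27


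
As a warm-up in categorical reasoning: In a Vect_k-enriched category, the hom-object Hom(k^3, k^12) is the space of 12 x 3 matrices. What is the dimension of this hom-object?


In Vect-enriched categories, Hom(k^n, k^m) is the space of m x n matrices.
dim(Hom(k^3, k^12)) = 12 * 3 = 36

36


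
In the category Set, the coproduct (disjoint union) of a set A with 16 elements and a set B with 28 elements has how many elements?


In Set, the coproduct A + B is the disjoint union.
|A + B| = |A| + |B| = 16 + 28 = 44

44


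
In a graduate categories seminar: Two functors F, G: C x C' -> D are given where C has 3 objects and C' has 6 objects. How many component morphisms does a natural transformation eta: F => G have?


A natural transformation eta: F => G assigns one component morphism per
object of the domain category.
The domain is the product category C x C', so
|Ob(C x C')| = |Ob(C)| * |Ob(C')| = 3 * 6 = 18.
Therefore eta has 18 component morphisms.

18


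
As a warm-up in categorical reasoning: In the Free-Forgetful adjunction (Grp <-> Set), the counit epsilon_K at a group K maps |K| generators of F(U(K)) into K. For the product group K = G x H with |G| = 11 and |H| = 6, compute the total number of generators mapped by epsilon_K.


The counit epsilon_K: F(U(K)) -> K of the Free-Forgetful adjunction
maps |K| generators of F(U(K)) into K. For K = G x H (the product group),
|G x H| = |G| * |H|.
Total generators mapped = 11 * 6 = 66.

66


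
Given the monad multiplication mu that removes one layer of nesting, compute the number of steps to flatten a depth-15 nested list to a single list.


Each application of mu: T^2 -> T removes one layer of nesting.
Starting at depth 15 (i.e., T^15(X)), we need to reach T(X).
Number of mu applications = 15 - 1 = 14

14


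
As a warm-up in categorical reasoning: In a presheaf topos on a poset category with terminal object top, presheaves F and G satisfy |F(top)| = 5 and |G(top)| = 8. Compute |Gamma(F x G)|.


Global sections of a presheaf on a poset with terminal top satisfy
Gamma(H) ~ H(top). Presheaves admit pointwise products, so
(F x G)(top) = F(top) x G(top) (Cartesian product).
|Gamma(F x G)| = |F(top)| * |G(top)| = 5 * 8 = 40.

40


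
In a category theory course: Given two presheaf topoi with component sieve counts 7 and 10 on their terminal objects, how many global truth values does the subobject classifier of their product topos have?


In a product of presheaf topoi E_1 x E_2, the subobject classifier
is Omega = Omega_1 x Omega_2 (componentwise), so
|Omega(top)| = |Omega_1(top_1)| * |Omega_2(top_2)|.
= 7 * 10 = 70.

70


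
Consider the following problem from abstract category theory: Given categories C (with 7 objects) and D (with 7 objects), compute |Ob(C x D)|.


The product category C x D has objects that are pairs (c, d).
Number of pairs = |Ob(C)| * |Ob(D)| = 7 * 7 = 49

49


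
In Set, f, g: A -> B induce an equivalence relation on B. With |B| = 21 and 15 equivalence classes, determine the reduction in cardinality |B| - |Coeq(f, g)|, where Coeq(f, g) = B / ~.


The coequalizer Coeq(f, g) = B / ~ has one element per equivalence class.
|B| = 21, |Coeq(f, g)| = 15.
|B| - |Coeq(f, g)| = 21 - 15 = 6.

6


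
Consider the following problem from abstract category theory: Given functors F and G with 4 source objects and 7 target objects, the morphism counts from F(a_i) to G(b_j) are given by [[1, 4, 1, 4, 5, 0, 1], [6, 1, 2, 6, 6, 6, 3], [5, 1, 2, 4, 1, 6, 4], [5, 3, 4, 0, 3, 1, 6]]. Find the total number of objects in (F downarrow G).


Objects of (F downarrow G) are triples (a, b, h: F(a)->G(b)).
The count equals the sum of all entries in the hom-matrix.
sum(row 0) = 16
sum(row 1) = 30
sum(row 2) = 23
sum(row 3) = 22
Grand total = 91

91


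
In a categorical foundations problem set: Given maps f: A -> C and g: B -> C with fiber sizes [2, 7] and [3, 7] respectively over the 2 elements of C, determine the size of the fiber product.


The pullback A x_C B consists of pairs (a, b) with f(a) = g(b).
For each element c in C, the fiber product has |f^-1(c)| * |g^-1(c)| elements.
Summing over C: 2 * 3 + 7 * 7
= 6 + 49 = 55

55


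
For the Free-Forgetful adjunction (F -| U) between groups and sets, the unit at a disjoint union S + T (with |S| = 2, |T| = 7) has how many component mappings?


The unit eta_X: X -> U(F(X)) of the Free-Forgetful adjunction
maps each element of X to a generator of F(X). For X = S + T (disjoint
union in Set), |S + T| = |S| + |T|.
Total mappings = 2 + 7 = 9.

9


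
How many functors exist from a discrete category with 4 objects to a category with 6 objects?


A functor from a discrete category C to D is determined by
where each object maps. Each of the 4 objects of C can map
to any of the 6 objects of D independently.
Number of functors = 6^4 = 1296

1296


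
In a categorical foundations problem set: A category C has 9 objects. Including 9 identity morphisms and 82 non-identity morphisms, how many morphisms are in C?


Each object has an identity morphism, giving 9 identities.
Adding the 82 non-identity morphisms:
Total = 9 + 82 = 91

91


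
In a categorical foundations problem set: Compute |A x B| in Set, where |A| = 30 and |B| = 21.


In Set, the product A x B is the Cartesian product.
By the universal property, |A x B| = |A| * |B|.
|A x B| = 30 * 21 = 630

630


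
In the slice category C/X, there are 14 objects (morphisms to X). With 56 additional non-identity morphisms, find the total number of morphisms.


In the slice category C/X, objects are morphisms to X.
Identity morphisms: 14 (one per object of C/X).
Non-identity morphisms: 56.
Total = 14 + 56 = 70

70


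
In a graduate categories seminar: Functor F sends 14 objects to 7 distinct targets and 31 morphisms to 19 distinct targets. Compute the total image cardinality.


The image of F consists of distinct objects and distinct morphisms.
|Im(F)| on objects = 7
|Im(F)| on morphisms = 19
Total image cardinality = 7 + 19 = 26

26


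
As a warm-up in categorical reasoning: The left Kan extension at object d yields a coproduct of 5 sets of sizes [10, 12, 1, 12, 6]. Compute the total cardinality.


Pointwise, the left Kan extension (Lan_F H)(d) is the colimit, indexed
by the comma category (F downarrow d), of H composed with the
projection (F downarrow d) -> C. Here that colimit is given
as a coproduct (disjoint union) of sets, so its cardinality is the
sum of the sizes of the summands.
Coproduct of sets with sizes: 10 + 12 + 1 + 12 + 6
= 41

41


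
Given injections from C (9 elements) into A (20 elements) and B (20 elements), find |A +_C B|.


The pushout A +_C B identifies the images of C in A and B.
|A +_C B| = |A| + |B| - |C| (for injections).
= 20 + 20 - 9 = 31

31


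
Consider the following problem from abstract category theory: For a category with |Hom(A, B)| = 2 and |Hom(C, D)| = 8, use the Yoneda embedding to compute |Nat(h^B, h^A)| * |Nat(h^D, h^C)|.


By the Yoneda lemma, Nat(h^B, h^A) is isomorphic to Hom(A, B),
so |Nat(h^B, h^A)| = |Hom(A, B)| and |Nat(h^D, h^C)| = |Hom(C, D)|.
|Hom(A, B)| = 2, |Hom(C, D)| = 8.
|Nat(h^B, h^A) x Nat(h^D, h^C)| = 2 * 8 = 16

16


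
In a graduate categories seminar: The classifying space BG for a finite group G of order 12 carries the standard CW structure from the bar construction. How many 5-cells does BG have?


In the bar-construction CW model of BG, the n-cells are indexed by
n-tuples [g_1|...|g_n] of non-identity elements of G (degenerate
simplices with some g_i = e do not contribute cells), so there are
(|G| - 1)^n n-cells.
For dim = 5 with |G| = 12:
cells = (12 - 1)^5 = 11^5 = 161051

161051


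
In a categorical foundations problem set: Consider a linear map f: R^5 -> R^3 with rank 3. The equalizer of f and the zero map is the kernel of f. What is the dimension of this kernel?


The equalizer of f and the zero map is ker(f).
By the rank-nullity theorem: dim(ker(f)) = dim(domain) - rank(f).
dim(ker(f)) = 5 - 3 = 2

2


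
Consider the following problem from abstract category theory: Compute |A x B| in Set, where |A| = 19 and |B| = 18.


In Set, the product A x B is the Cartesian product.
By the universal property, |A x B| = |A| * |B|.
|A x B| = 19 * 18 = 342

342


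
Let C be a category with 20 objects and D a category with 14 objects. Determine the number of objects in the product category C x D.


The product category C x D has objects that are pairs (c, d).
Number of pairs = |Ob(C)| * |Ob(D)| = 20 * 14 = 280

280


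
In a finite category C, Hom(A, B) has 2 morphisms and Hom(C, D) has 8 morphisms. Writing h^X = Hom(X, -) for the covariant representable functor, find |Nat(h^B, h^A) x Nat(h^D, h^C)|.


By the Yoneda lemma, Nat(h^B, h^A) is isomorphic to Hom(A, B),
so |Nat(h^B, h^A)| = |Hom(A, B)| and |Nat(h^D, h^C)| = |Hom(C, D)|.
|Hom(A, B)| = 2, |Hom(C, D)| = 8.
|Nat(h^B, h^A) x Nat(h^D, h^C)| = 2 * 8 = 16

16


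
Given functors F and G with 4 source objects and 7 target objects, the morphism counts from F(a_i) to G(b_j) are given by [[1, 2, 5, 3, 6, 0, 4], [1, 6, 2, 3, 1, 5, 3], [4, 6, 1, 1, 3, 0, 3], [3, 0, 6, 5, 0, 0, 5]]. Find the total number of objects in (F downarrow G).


Objects of (F downarrow G) are triples (a, b, h: F(a)->G(b)).
The count equals the sum of all entries in the hom-matrix.
sum(row 0) = 21
sum(row 1) = 21
sum(row 2) = 18
sum(row 3) = 19
Grand total = 79

79


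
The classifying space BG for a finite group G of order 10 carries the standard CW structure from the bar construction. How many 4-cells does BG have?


In the bar-construction CW model of BG, the n-cells are indexed by
n-tuples [g_1|...|g_n] of non-identity elements of G (degenerate
simplices with some g_i = e do not contribute cells), so there are
(|G| - 1)^n n-cells.
For dim = 4 with |G| = 10:
cells = (10 - 1)^4 = 9^4 = 6561

6561


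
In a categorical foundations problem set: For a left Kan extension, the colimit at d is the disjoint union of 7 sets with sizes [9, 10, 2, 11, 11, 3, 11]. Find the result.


Pointwise, the left Kan extension (Lan_F H)(d) is the colimit, indexed
by the comma category (F downarrow d), of H composed with the
projection (F downarrow d) -> C. Here that colimit is given
as a coproduct (disjoint union) of sets, so its cardinality is the
sum of the sizes of the summands.
Coproduct of sets with sizes: 9 + 10 + 2 + 11 + 11 + 3 + 11
= 57

57


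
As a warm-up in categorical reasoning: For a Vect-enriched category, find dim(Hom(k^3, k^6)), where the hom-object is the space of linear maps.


In Vect-enriched categories, Hom(k^n, k^m) is the space of m x n matrices.
dim(Hom(k^3, k^6)) = 6 * 3 = 18

18


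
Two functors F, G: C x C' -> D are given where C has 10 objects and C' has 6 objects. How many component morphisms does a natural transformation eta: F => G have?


A natural transformation eta: F => G assigns one component morphism per
object of the domain category.
The domain is the product category C x C', so
|Ob(C x C')| = |Ob(C)| * |Ob(C')| = 10 * 6 = 60.
Therefore eta has 60 component morphisms.

60


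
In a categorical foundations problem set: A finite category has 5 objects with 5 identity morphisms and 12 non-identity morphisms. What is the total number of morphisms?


Each object has an identity morphism, giving 5 identities.
Adding the 12 non-identity morphisms:
Total = 5 + 12 = 17

17


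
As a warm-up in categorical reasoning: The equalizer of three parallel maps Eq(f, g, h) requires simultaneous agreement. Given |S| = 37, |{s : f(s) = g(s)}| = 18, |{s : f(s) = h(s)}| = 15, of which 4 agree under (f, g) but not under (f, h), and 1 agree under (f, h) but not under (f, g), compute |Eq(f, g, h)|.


Eq(f, g, h) is the triple-agreement set: points in S where all three
maps take the same value. Using inclusion-exclusion on the pairwise data:
Pair (f, g) agrees on 18 points; pair (f, h) on 15 points.
Points agreeing under (f, g) but not (f, h) = 4; under (f, h) but not (f, g) = 1.
Triple-agreement = agreement-in-(f, g) minus points that agree under (f, g) but not (f, h):
|Eq(f, g, h)| = 18 - 4 = 14
(cross-check via (f, h): 15 - 1 = 14.)

14


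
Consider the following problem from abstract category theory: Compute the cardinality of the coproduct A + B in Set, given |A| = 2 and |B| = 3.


In Set, the coproduct A + B is the disjoint union.
|A + B| = |A| + |B| = 2 + 3 = 5

5


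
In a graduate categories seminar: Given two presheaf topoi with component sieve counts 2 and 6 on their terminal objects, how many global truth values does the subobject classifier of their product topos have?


In a product of presheaf topoi E_1 x E_2, the subobject classifier
is Omega = Omega_1 x Omega_2 (componentwise), so
|Omega(top)| = |Omega_1(top_1)| * |Omega_2(top_2)|.
= 2 * 6 = 12.

12


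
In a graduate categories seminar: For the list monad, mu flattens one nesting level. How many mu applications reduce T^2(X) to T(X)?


Each application of mu: T^2 -> T removes one layer of nesting.
Starting at depth 2 (i.e., T^2(X)), we need to reach T(X).
Number of mu applications = 2 - 1 = 1

1


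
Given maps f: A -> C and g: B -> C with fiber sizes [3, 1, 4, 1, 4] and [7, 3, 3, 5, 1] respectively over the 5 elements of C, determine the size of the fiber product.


The pullback A x_C B consists of pairs (a, b) with f(a) = g(b).
For each element c in C, the fiber product has |f^-1(c)| * |g^-1(c)| elements.
Summing over C: 3 * 7 + 1 * 3 + 4 * 3 + 1 * 5 + 4 * 1
= 21 + 3 + 12 + 5 + 4 = 45

45


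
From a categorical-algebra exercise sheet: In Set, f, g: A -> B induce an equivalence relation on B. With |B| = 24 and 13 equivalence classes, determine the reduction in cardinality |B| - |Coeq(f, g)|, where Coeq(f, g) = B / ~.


The coequalizer Coeq(f, g) = B / ~ has one element per equivalence class.
|B| = 24, |Coeq(f, g)| = 13.
|B| - |Coeq(f, g)| = 24 - 13 = 11.

11


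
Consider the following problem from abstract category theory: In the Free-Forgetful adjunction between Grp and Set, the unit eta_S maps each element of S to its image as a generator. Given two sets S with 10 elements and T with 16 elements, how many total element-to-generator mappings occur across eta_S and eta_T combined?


The unit eta_X: X -> U(F(X)) of the Free-Forgetful adjunction
maps each element of X to a generator of F(X). For X = S + T (disjoint
union in Set), |S + T| = |S| + |T|.
Total mappings = 10 + 16 = 26.

26


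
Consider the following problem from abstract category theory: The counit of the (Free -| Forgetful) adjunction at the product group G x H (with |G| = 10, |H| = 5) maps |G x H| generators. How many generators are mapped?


The counit epsilon_K: F(U(K)) -> K of the Free-Forgetful adjunction
maps |K| generators of F(U(K)) into K. For K = G x H (the product group),
|G x H| = |G| * |H|.
Total generators mapped = 10 * 5 = 50.

50


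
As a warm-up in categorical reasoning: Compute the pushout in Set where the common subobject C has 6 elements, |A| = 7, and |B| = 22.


The pushout A +_C B identifies the images of C in A and B.
|A +_C B| = |A| + |B| - |C| (for injections).
= 7 + 22 - 6 = 23

23


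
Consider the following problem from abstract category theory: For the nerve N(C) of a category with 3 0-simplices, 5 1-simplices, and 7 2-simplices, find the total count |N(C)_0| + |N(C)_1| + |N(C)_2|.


The 2-skeleton of the nerve N(C) consists of simplices in dimensions 0, 1, 2:
  |N(C)_0| = 3 (objects)
  |N(C)_1| = 5 (morphisms)
  |N(C)_2| = 7 (composable pairs)
Total = 3 + 5 + 7 = 15

15


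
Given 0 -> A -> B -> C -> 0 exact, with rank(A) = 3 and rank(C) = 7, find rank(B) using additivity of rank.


For a short exact sequence 0 -> A -> B -> C -> 0,
rank is additive: rank(B) = rank(A) + rank(C).
rank(B) = 3 + 7 = 10

10


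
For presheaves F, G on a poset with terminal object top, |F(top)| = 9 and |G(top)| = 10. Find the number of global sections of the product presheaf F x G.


Global sections of a presheaf on a poset with terminal top satisfy
Gamma(H) ~ H(top). Presheaves admit pointwise products, so
(F x G)(top) = F(top) x G(top) (Cartesian product).
|Gamma(F x G)| = |F(top)| * |G(top)| = 9 * 10 = 90.

90


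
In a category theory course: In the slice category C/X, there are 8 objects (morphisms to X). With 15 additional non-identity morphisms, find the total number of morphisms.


In the slice category C/X, objects are morphisms to X.
Identity morphisms: 8 (one per object of C/X).
Non-identity morphisms: 15.
Total = 8 + 15 = 23

23


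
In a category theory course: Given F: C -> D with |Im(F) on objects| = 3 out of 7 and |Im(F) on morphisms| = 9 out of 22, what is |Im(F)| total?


The image of F consists of distinct objects and distinct morphisms.
|Im(F)| on objects = 3
|Im(F)| on morphisms = 9
Total image cardinality = 3 + 9 = 12

12


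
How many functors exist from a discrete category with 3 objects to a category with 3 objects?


A functor from a discrete category C to D is determined by
where each object maps. Each of the 3 objects of C can map
to any of the 3 objects of D independently.
Number of functors = 3^3 = 27

27


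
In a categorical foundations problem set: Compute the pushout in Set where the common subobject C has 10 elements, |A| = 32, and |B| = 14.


The pushout A +_C B identifies the images of C in A and B.
|A +_C B| = |A| + |B| - |C| (for injections).
= 32 + 14 - 10 = 36

36


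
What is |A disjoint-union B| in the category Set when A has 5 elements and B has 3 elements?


In Set, the coproduct A + B is the disjoint union.
|A + B| = |A| + |B| = 5 + 3 = 8

8


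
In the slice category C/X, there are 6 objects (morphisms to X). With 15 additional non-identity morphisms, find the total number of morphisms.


In the slice category C/X, objects are morphisms to X.
Identity morphisms: 6 (one per object of C/X).
Non-identity morphisms: 15.
Total = 6 + 15 = 21

21


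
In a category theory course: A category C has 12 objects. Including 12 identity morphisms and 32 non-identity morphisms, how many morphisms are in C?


Each object has an identity morphism, giving 12 identities.
Adding the 32 non-identity morphisms:
Total = 12 + 32 = 44

44


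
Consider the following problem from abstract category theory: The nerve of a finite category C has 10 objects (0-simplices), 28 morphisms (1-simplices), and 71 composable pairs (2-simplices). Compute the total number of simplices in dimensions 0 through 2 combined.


The 2-skeleton of the nerve N(C) consists of simplices in dimensions 0, 1, 2:
  |N(C)_0| = 10 (objects)
  |N(C)_1| = 28 (morphisms)
  |N(C)_2| = 71 (composable pairs)
Total = 10 + 28 + 71 = 109

109


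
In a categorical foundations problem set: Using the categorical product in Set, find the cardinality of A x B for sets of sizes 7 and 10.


In Set, the product A x B is the Cartesian product.
By the universal property, |A x B| = |A| * |B|.
|A x B| = 7 * 10 = 70

70


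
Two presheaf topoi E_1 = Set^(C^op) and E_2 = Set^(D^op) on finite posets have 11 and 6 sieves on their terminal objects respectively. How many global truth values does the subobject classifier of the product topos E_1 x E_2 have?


In a product of presheaf topoi E_1 x E_2, the subobject classifier
is Omega = Omega_1 x Omega_2 (componentwise), so
|Omega(top)| = |Omega_1(top_1)| * |Omega_2(top_2)|.
= 11 * 6 = 66.

66


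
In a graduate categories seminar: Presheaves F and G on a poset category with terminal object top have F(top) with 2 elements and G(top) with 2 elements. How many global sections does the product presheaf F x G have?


Global sections of a presheaf on a poset with terminal top satisfy
Gamma(H) ~ H(top). Presheaves admit pointwise products, so
(F x G)(top) = F(top) x G(top) (Cartesian product).
|Gamma(F x G)| = |F(top)| * |G(top)| = 2 * 2 = 4.

4


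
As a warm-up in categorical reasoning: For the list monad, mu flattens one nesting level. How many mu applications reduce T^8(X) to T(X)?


Each application of mu: T^2 -> T removes one layer of nesting.
Starting at depth 8 (i.e., T^8(X)), we need to reach T(X).
Number of mu applications = 8 - 1 = 7

7


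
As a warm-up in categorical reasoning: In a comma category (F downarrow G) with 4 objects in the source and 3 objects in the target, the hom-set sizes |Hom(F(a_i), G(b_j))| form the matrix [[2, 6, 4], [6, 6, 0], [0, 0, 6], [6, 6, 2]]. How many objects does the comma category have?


Objects of (F downarrow G) are triples (a, b, h: F(a)->G(b)).
The count equals the sum of all entries in the hom-matrix.
sum(row 0) = 12
sum(row 1) = 12
sum(row 2) = 6
sum(row 3) = 14
Grand total = 44

44


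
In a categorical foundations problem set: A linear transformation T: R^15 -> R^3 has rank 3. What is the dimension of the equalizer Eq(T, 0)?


The equalizer of f and the zero map is ker(f).
By the rank-nullity theorem: dim(ker(f)) = dim(domain) - rank(f).
dim(ker(f)) = 15 - 3 = 12

12


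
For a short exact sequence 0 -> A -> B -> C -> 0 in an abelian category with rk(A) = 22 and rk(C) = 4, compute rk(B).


For a short exact sequence 0 -> A -> B -> C -> 0,
rank is additive: rank(B) = rank(A) + rank(C).
rank(B) = 22 + 4 = 26

26


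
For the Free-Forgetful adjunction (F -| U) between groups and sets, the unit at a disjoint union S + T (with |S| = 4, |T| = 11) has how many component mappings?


The unit eta_X: X -> U(F(X)) of the Free-Forgetful adjunction
maps each element of X to a generator of F(X). For X = S + T (disjoint
union in Set), |S + T| = |S| + |T|.
Total mappings = 4 + 11 = 15.

15


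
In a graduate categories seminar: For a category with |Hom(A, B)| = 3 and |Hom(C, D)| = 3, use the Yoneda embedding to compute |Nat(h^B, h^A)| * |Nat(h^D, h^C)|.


By the Yoneda lemma, Nat(h^B, h^A) is isomorphic to Hom(A, B),
so |Nat(h^B, h^A)| = |Hom(A, B)| and |Nat(h^D, h^C)| = |Hom(C, D)|.
|Hom(A, B)| = 3, |Hom(C, D)| = 3.
|Nat(h^B, h^A) x Nat(h^D, h^C)| = 3 * 3 = 9

9


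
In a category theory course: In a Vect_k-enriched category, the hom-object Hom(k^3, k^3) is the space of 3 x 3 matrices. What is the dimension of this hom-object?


In Vect-enriched categories, Hom(k^n, k^m) is the space of m x n matrices.
dim(Hom(k^3, k^3)) = 3 * 3 = 9

9


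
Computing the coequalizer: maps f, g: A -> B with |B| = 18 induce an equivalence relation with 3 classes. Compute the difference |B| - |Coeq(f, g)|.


The coequalizer Coeq(f, g) = B / ~ has one element per equivalence class.
|B| = 18, |Coeq(f, g)| = 3.
|B| - |Coeq(f, g)| = 18 - 3 = 15.

15


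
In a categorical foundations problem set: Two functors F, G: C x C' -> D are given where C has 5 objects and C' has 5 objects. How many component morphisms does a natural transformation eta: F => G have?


A natural transformation eta: F => G assigns one component morphism per
object of the domain category.
The domain is the product category C x C', so
|Ob(C x C')| = |Ob(C)| * |Ob(C')| = 5 * 5 = 25.
Therefore eta has 25 component morphisms.

25


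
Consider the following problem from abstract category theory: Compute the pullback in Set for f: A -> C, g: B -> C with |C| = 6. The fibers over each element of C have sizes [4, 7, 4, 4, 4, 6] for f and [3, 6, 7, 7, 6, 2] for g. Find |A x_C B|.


The pullback A x_C B consists of pairs (a, b) with f(a) = g(b).
For each element c in C, the fiber product has |f^-1(c)| * |g^-1(c)| elements.
Summing over C: 4 * 3 + 7 * 6 + 4 * 7 + 4 * 7 + 4 * 6 + 6 * 2
= 12 + 42 + 28 + 28 + 24 + 12 = 146

146


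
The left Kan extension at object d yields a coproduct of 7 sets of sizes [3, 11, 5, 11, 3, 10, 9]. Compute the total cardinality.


Pointwise, the left Kan extension (Lan_F H)(d) is the colimit, indexed
by the comma category (F downarrow d), of H composed with the
projection (F downarrow d) -> C. Here that colimit is given
as a coproduct (disjoint union) of sets, so its cardinality is the
sum of the sizes of the summands.
Coproduct of sets with sizes: 3 + 11 + 5 + 11 + 3 + 10 + 9
= 52

52


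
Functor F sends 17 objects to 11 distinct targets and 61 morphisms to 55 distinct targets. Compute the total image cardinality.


The image of F consists of distinct objects and distinct morphisms.
|Im(F)| on objects = 11
|Im(F)| on morphisms = 55
Total image cardinality = 11 + 55 = 66

66


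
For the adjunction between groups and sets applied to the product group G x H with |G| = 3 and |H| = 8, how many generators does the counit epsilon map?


The counit epsilon_K: F(U(K)) -> K of the Free-Forgetful adjunction
maps |K| generators of F(U(K)) into K. For K = G x H (the product group),
|G x H| = |G| * |H|.
Total generators mapped = 3 * 8 = 24.

24


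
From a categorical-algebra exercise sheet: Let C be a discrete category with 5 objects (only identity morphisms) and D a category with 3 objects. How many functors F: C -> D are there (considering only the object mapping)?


A functor from a discrete category C to D is determined by
where each object maps. Each of the 5 objects of C can map
to any of the 3 objects of D independently.
Number of functors = 3^5 = 243

243


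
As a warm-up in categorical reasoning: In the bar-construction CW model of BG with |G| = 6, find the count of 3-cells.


In the bar-construction CW model of BG, the n-cells are indexed by
n-tuples [g_1|...|g_n] of non-identity elements of G (degenerate
simplices with some g_i = e do not contribute cells), so there are
(|G| - 1)^n n-cells.
For dim = 3 with |G| = 6:
cells = (6 - 1)^3 = 5^3 = 125

125


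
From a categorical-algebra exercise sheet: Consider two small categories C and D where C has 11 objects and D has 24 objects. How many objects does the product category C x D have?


The product category C x D has objects that are pairs (c, d).
Number of pairs = |Ob(C)| * |Ob(D)| = 11 * 24 = 264

264


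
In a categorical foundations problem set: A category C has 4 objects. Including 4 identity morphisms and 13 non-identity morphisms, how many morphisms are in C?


Each object has an identity morphism, giving 4 identities.
Adding the 13 non-identity morphisms:
Total = 4 + 13 = 17

17


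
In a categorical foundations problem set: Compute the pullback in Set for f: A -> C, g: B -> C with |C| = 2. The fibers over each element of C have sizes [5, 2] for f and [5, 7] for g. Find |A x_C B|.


The pullback A x_C B consists of pairs (a, b) with f(a) = g(b).
For each element c in C, the fiber product has |f^-1(c)| * |g^-1(c)| elements.
Summing over C: 5 * 5 + 2 * 7
= 25 + 14 = 39

39


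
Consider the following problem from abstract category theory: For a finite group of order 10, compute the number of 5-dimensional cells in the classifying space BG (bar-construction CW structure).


In the bar-construction CW model of BG, the n-cells are indexed by
n-tuples [g_1|...|g_n] of non-identity elements of G (degenerate
simplices with some g_i = e do not contribute cells), so there are
(|G| - 1)^n n-cells.
For dim = 5 with |G| = 10:
cells = (10 - 1)^5 = 9^5 = 59049

59049


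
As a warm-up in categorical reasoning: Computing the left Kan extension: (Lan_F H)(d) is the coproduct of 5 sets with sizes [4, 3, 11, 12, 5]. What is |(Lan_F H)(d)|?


Pointwise, the left Kan extension (Lan_F H)(d) is the colimit, indexed
by the comma category (F downarrow d), of H composed with the
projection (F downarrow d) -> C. Here that colimit is given
as a coproduct (disjoint union) of sets, so its cardinality is the
sum of the sizes of the summands.
Coproduct of sets with sizes: 4 + 3 + 11 + 12 + 5
= 35

35


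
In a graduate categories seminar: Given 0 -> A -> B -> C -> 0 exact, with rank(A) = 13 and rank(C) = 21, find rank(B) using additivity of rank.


For a short exact sequence 0 -> A -> B -> C -> 0,
rank is additive: rank(B) = rank(A) + rank(C).
rank(B) = 13 + 21 = 34

34


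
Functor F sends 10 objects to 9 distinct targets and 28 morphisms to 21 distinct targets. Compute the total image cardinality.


The image of F consists of distinct objects and distinct morphisms.
|Im(F)| on objects = 9
|Im(F)| on morphisms = 21
Total image cardinality = 9 + 21 = 30

30


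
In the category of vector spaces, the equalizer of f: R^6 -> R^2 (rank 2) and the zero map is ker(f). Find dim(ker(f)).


The equalizer of f and the zero map is ker(f).
By the rank-nullity theorem: dim(ker(f)) = dim(domain) - rank(f).
dim(ker(f)) = 6 - 2 = 4

4


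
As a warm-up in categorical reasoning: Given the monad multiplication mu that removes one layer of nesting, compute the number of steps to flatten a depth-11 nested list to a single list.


Each application of mu: T^2 -> T removes one layer of nesting.
Starting at depth 11 (i.e., T^11(X)), we need to reach T(X).
Number of mu applications = 11 - 1 = 10

10


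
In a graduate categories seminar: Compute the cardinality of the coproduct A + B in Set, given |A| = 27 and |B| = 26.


In Set, the coproduct A + B is the disjoint union.
|A + B| = |A| + |B| = 27 + 26 = 53

53


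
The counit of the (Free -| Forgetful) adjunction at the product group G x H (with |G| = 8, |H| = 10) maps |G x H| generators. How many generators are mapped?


The counit epsilon_K: F(U(K)) -> K of the Free-Forgetful adjunction
maps |K| generators of F(U(K)) into K. For K = G x H (the product group),
|G x H| = |G| * |H|.
Total generators mapped = 8 * 10 = 80.

80


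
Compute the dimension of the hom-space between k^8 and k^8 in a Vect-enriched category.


In Vect-enriched categories, Hom(k^n, k^m) is the space of m x n matrices.
dim(Hom(k^8, k^8)) = 8 * 8 = 64

64


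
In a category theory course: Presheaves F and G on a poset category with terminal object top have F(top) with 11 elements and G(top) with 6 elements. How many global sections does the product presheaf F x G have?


Global sections of a presheaf on a poset with terminal top satisfy
Gamma(H) ~ H(top). Presheaves admit pointwise products, so
(F x G)(top) = F(top) x G(top) (Cartesian product).
|Gamma(F x G)| = |F(top)| * |G(top)| = 11 * 6 = 66.

66


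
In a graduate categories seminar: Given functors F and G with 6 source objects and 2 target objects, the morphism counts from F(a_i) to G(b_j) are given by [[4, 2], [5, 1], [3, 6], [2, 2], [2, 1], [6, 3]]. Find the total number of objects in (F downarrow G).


Objects of (F downarrow G) are triples (a, b, h: F(a)->G(b)).
The count equals the sum of all entries in the hom-matrix.
sum(row 0) = 6
sum(row 1) = 6
sum(row 2) = 9
sum(row 3) = 4
sum(row 4) = 3
sum(row 5) = 9
Grand total = 37

37


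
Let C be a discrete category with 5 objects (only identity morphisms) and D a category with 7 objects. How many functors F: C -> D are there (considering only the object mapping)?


A functor from a discrete category C to D is determined by
where each object maps. Each of the 5 objects of C can map
to any of the 7 objects of D independently.
Number of functors = 7^5 = 16807

16807


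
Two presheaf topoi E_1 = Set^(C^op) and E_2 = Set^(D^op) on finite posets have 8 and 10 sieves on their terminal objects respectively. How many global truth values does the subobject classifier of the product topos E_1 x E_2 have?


In a product of presheaf topoi E_1 x E_2, the subobject classifier
is Omega = Omega_1 x Omega_2 (componentwise), so
|Omega(top)| = |Omega_1(top_1)| * |Omega_2(top_2)|.
= 8 * 10 = 80.

80


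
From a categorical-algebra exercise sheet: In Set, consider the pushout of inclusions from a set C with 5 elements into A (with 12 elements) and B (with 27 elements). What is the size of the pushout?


The pushout A +_C B identifies the images of C in A and B.
|A +_C B| = |A| + |B| - |C| (for injections).
= 12 + 27 - 5 = 34

34
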